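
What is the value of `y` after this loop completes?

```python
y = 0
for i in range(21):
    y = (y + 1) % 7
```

Increment mod 7, 21 times = 0
`y` takes the values: 0 → 1 → 2 → 3 → 4 → 5 → 6 → 0 → 1 → 2 → 3 → 4 → 5 → 6 → 0 → 1 → 2 → 3 → 4 → 5 → 6 → 0

Answer: 0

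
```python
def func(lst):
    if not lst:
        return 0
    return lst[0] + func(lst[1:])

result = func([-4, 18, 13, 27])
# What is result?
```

(-4) + 18 + 13 + 27 + 0 = 54

Answer: 54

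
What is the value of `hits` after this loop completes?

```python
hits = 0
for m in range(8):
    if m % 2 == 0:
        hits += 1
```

Count numbers divisible by 2 in range(8)
`hits` takes the values: 0 → 1 → 2 → 3 → 4

Answer: 4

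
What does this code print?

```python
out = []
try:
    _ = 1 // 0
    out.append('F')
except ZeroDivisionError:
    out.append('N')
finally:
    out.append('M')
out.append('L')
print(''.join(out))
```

Execution trace: 'N' (except ZeroDivisionError) → 'M' (finally) → 'L' (after the try/except). Output: NML

Answer: NML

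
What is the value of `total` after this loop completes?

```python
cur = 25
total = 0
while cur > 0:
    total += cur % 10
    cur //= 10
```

Sum digits of 25
`total` takes the values: 0 → 5 → 7

Answer: 7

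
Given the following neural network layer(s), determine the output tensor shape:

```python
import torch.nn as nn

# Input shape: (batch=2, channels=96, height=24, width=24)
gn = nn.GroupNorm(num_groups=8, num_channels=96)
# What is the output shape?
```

Input: (2, 96, 24, 24) -> Output: (2, 96, 24, 24)

Answer: (2, 96, 24, 24)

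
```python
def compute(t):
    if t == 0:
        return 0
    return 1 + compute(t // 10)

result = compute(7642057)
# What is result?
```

Count of digits of 7642057: 7

Answer: 7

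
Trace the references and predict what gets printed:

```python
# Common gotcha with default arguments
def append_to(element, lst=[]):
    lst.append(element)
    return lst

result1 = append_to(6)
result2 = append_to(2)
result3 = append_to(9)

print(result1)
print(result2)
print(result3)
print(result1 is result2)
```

Key concept: mutable default argument gotcha.
Step by step:
`result1 = append_to(6)` → result1 = [6]
`result2 = append_to(2)` → result1 = [6, 2] (same object as result2); result2 = [6, 2] (same object as result1)
`result3 = append_to(9)` → result1 = [6, 2, 9] (same object as result2, result3); result2 = [6, 2, 9] (same object as result1, result3); result3 = [6, 2, 9] (same object as result1, result2)
`print(result1)` → prints [6, 2, 9]
`print(result2)` → prints [6, 2, 9]
`print(result3)` → prints [6, 2, 9]
`print(result1 is result2)` → prints True

Answer:
[6, 2, 9]
[6, 2, 9]
[6, 2, 9]
True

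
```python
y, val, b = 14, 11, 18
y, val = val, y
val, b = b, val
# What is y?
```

Trace:
`y, val, b = 14, 11, 18` → y = 14; val = 11; b = 18
`y, val = val, y` → y = 11; val = 14
`val, b = b, val` → val = 18; b = 14
So y = 11

Answer: 11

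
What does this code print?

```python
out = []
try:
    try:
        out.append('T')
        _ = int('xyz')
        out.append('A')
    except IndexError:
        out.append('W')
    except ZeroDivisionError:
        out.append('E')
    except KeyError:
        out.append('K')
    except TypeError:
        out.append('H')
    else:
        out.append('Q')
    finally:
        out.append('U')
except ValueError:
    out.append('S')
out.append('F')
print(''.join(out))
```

Execution trace: 'T' (try body) → 'U' (finally) → 'S' (outer except ValueError) → 'F' (after the try/except). Output: TUSF

Answer: TUSF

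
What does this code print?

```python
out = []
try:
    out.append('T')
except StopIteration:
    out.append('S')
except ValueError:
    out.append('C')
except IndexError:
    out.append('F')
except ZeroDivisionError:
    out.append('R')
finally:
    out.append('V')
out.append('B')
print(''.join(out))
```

Execution trace: 'T' (try body, no exception) → 'V' (finally) → 'B' (after the try/except). Output: TVB

Answer: TVB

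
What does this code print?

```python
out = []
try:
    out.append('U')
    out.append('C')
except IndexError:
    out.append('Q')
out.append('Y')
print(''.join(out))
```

Execution trace: 'U' (try body) → 'C' (try body, no exception) → 'Y' (after the try/except). Output: UCY

Answer: UCY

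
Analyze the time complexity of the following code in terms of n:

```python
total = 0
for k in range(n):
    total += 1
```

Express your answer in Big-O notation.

Each loop level contributes: n. Multiplying the contributions gives O(n).

Answer: O(n)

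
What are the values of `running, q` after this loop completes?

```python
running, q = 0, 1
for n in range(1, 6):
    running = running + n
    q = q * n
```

Sum and factorial of 1 to 5
`running, q` takes the values: (0, 1) → (1, 1) → (3, 1) → (3, 2) → (6, 2) → (6, 6) → (10, 6) → (10, 24) → (15, 24) → (15, 120)

Answer: 15, 120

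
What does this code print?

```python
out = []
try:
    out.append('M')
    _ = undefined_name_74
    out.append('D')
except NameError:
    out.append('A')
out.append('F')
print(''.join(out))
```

Execution trace: 'M' (try body) → 'A' (except NameError) → 'F' (after the try/except). Output: MAF

Answer: MAF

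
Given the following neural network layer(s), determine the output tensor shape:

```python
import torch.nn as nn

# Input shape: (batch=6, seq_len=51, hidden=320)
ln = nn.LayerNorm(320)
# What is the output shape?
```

Input: (6, 51, 320) -> Output: (6, 51, 320)

Answer: (6, 51, 320)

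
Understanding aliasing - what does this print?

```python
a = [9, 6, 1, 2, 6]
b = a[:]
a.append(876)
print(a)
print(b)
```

Key concept: slice [:] creates copy.
Step by step:
`a = [9, 6, 1, 2, 6]` → a = [9, 6, 1, 2, 6]
`b = a[:]` → b = [9, 6, 1, 2, 6]
`a.append(876)` → a = [9, 6, 1, 2, 6, 876]
`print(a)` → prints [9, 6, 1, 2, 6, 876]
`print(b)` → prints [9, 6, 1, 2, 6]

Answer:
[9, 6, 1, 2, 6, 876]
[9, 6, 1, 2, 6]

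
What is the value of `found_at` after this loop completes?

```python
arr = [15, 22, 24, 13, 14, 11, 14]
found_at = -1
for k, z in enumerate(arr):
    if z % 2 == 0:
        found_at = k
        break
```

First even number index in [15, 22, 24, 13, 14, 11, 14]
`found_at` takes the values: -1 → 1

Answer: 1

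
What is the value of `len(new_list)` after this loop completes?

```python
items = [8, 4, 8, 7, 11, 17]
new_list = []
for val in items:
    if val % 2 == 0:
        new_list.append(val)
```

Count even numbers in [8, 4, 8, 7, 11, 17]
`new_list` takes the values: [] → [8] → [8, 4] → [8, 4, 8]
So `len(new_list)` = 3

Answer: 3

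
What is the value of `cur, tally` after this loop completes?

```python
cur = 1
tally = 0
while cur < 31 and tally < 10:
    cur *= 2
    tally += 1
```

Double until >= 31 or 10 iterations
`cur, tally` takes the values: (1, 0) → (2, 0) → (2, 1) → (4, 1) → (4, 2) → (8, 2) → (8, 3) → (16, 3) → (16, 4) → (32, 4) → (32, 5)

Answer: 32, 5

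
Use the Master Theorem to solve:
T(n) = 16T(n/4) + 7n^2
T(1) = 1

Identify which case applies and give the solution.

a=16, b=4, f(n)=7n^2. log_4(16) = 2. Since c=2 = 2, Case 2 applies: T(n) = Θ(n^log_b(a) · log n) = O(n^2 log n).

Answer: O(n^2 log n) - Case 2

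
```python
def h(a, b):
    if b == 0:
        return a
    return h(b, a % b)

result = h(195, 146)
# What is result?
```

h(195, 146) -> h(146, 49) -> h(49, 48) -> h(48, 1) -> h(1, 0) -> 1

Answer: 1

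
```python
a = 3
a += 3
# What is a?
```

Trace:
`a = 3` → a = 3
`a += 3` → a = 6
So a = 6

Answer: 6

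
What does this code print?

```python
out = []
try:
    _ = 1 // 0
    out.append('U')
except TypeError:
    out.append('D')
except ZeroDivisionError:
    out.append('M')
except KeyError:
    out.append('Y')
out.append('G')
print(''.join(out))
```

Execution trace: 'M' (except ZeroDivisionError) → 'G' (after the try/except). Output: MG

Answer: MG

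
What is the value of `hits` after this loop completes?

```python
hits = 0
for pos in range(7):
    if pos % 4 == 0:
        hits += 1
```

Count numbers divisible by 4 in range(7)
`hits` takes the values: 0 → 1 → 2

Answer: 2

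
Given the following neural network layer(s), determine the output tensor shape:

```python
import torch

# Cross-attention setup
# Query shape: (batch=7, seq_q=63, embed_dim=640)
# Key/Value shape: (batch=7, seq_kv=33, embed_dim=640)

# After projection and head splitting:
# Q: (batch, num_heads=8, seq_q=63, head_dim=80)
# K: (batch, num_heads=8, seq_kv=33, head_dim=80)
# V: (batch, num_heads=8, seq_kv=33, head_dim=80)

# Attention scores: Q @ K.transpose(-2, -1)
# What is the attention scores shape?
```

Input: (7, 63, 640) -> Output: (7, 8, 63, 33)

Answer: (7, 8, 63, 33)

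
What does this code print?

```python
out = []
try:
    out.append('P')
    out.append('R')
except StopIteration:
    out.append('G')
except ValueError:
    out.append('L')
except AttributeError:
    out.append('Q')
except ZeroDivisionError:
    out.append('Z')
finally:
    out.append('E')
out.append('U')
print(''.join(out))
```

Execution trace: 'P' (try body) → 'R' (try body, no exception) → 'E' (finally) → 'U' (after the try/except). Output: PREU

Answer: PREU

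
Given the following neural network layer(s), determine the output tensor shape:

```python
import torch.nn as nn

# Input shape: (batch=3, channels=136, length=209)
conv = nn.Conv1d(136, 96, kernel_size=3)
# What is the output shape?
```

Input: (3, 136, 209) -> Output: (3, 96, 207)

Answer: (3, 96, 207)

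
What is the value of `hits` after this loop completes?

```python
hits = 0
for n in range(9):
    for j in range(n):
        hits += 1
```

Triangle number: 0+1+2+...+8
`hits` takes the values: 0 → 1 → 2 → 3 → 4 → 5 → 6 → 7 → 8 → 9 → 10 → 11 → 12 → 13 → 14 → 15 → 16 → 17 → 18 → 19 → 20 → 21 → 22 → 23 → 24 → 25 → 26 → 27 → 28 → 29 → 30 → 31 → 32 → 33 → 34 → 35 → 36

Answer: 36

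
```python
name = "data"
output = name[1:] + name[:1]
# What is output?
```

Trace:
`name = "data"` → name = 'data'
`output = name[1:] + name[:1]` → output = 'atad'
So output = 'atad'

Answer: 'atad'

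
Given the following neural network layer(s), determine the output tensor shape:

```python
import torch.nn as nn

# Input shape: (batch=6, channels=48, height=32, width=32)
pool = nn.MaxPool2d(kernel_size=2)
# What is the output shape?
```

Input: (6, 48, 32, 32) -> Output: (6, 48, 16, 16)

Answer: (6, 48, 16, 16)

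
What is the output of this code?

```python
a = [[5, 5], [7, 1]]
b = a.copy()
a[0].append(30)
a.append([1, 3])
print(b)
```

Key concept: shallow copy with nested lists.
Step by step:
`a = [[5, 5], [7, 1]]` → a = [[5, 5], [7, 1]]
`b = a.copy()` → b = [[5, 5], [7, 1]]
`a[0].append(30)` → a = [[5, 5, 30], [7, 1]]; b = [[5, 5, 30], [7, 1]]
`a.append([1, 3])` → a = [[5, 5, 30], [7, 1], [1, 3]]
`print(b)` → prints [[5, 5, 30], [7, 1]]

Answer: [[5, 5, 30], [7, 1]]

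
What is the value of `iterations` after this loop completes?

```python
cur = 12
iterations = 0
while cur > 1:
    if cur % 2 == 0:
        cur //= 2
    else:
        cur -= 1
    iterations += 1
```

Steps to reduce 12 to 1
`iterations` takes the values: 0 → 1 → 2 → 3 → 4

Answer: 4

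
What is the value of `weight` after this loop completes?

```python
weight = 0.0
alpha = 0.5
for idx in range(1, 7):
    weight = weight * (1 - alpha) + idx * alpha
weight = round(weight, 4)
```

Moving average with lr=0.5
`weight` takes the values: 0.0 → 0.5 → 1.25 → 2.125 → 3.0625 → 4.03125 → 5.015625 → 5.0156

Answer: 5.0156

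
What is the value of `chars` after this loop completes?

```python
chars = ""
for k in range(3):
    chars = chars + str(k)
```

Concatenate digits 0 to 2
`chars` takes the values: "" → "0" → "01" → "012"

Answer: "012"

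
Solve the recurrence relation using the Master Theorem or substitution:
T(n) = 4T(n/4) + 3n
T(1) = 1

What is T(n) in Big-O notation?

By Master Theorem: a=4, b=4, f(n)=3n. Since log_4(4) = 1 and f(n) = Θ(n^1), Case 2 applies. T(n) = O(n log n).

Answer: O(n log n)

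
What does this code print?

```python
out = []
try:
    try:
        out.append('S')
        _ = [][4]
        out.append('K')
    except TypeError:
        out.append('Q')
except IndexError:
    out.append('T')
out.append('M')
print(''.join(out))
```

Execution trace: 'S' (try body) → 'T' (outer except IndexError) → 'M' (after the try/except). Output: STM

Answer: STM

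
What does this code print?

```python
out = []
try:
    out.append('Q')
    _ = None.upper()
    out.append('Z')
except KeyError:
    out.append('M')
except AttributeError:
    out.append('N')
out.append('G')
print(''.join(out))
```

Execution trace: 'Q' (try body) → 'N' (except AttributeError) → 'G' (after the try/except). Output: QNG

Answer: QNG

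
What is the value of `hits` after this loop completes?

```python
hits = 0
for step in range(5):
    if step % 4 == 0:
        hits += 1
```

Count numbers divisible by 4 in range(5)
`hits` takes the values: 0 → 1 → 2

Answer: 2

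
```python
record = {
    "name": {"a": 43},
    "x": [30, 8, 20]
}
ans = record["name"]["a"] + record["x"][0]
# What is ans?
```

Trace:
`record = { ...` → record = {'name': {'a': 43}, 'x': [30, 8, 20]}
`ans = record["name"]["a"] + record["x"][0]` → ans = 73
So ans = 73

Answer: 73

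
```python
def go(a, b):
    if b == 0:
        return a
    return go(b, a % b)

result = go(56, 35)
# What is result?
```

go(56, 35) -> go(35, 21) -> go(21, 14) -> go(14, 7) -> go(7, 0) -> 7

Answer: 7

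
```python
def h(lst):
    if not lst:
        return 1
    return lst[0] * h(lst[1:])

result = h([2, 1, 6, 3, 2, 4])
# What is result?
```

Product over [2, 1, 6, 3, 2, 4] = 2 * 1 * 6 * 3 * 2 * 4 = 288

Answer: 288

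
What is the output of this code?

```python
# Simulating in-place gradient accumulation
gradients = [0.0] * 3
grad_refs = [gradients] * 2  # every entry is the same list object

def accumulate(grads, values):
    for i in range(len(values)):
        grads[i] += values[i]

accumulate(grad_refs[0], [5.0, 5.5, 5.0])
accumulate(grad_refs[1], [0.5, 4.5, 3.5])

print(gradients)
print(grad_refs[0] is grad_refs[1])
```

Key concept: gradient accumulation aliasing.
Step by step:
`gradients = [0.0] * 3` → gradients = [0.0, 0.0, 0.0]
`grad_refs = [gradients] * 2` → grad_refs = [[0.0, 0.0, 0.0], [0.0, 0.0, 0.0]]
`accumulate(grad_refs[0], [5.0, 5.5, 5.0])` → gradients = [5.0, 5.5, 5.0]; grad_refs = [[5.0, 5.5, 5.0], [5.0, 5.5, 5.0]]
`accumulate(grad_refs[1], [0.5, 4.5, 3.5])` → gradients = [5.5, 10.0, 8.5]; grad_refs = [[5.5, 10.0, 8.5], [5.5, 10.0, 8.5]]
`print(gradients)` → prints [5.5, 10.0, 8.5]
`print(grad_refs[0] is grad_refs[1])` → prints True

Answer:
[5.5, 10.0, 8.5]
True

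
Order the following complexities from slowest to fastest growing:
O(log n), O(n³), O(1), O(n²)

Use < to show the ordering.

Ordered by growth rate: O(1) < O(log n) < O(n²) < O(n³)

Answer: O(1) < O(log n) < O(n²) < O(n³)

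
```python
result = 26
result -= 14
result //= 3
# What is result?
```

Trace:
`result = 26` → result = 26
`result -= 14` → result = 12
`result //= 3` → result = 4
So result = 4

Answer: 4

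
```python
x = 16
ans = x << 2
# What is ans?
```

Trace:
`x = 16` → x = 16
`ans = x << 2` → ans = 64
So ans = 64

Answer: 64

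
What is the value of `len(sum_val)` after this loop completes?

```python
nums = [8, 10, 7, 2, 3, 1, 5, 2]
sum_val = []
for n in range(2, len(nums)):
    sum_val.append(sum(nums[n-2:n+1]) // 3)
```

Number of 3-element averages
`sum_val` takes the values: [] → [8] → [8, 6] → [8, 6, 4] → [8, 6, 4, 2] → [8, 6, 4, 2, 3] → [8, 6, 4, 2, 3, 2]
So `len(sum_val)` = 6

Answer: 6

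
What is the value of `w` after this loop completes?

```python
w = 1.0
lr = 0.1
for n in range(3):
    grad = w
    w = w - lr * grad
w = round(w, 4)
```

Gradient descent: w = 1.0 * (1 - 0.1)^3
`w` takes the values: 1.0 → 0.9 → 0.81 → 0.729

Answer: 0.729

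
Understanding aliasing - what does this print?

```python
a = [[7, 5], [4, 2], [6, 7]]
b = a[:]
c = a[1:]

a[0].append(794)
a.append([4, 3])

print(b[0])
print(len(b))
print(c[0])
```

Key concept: slice with nested mutation.
Step by step:
`a = [[7, 5], [4, 2], [6, 7]]` → a = [[7, 5], [4, 2], [6, 7]]
`b = a[:]` → b = [[7, 5], [4, 2], [6, 7]]
`c = a[1:]` → c = [[4, 2], [6, 7]]
`a[0].append(794)` → a = [[7, 5, 794], [4, 2], [6, 7]]; b = [[7, 5, 794], [4, 2], [6, 7]]
`a.append([4, 3])` → a = [[7, 5, 794], [4, 2], [6, 7], [4, 3]]
`print(b[0])` → prints [7, 5, 794]
`print(len(b))` → prints 3
`print(c[0])` → prints [4, 2]

Answer:
[7, 5, 794]
3
[4, 2]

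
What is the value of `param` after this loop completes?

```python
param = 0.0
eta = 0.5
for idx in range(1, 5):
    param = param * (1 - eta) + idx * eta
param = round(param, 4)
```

Moving average with lr=0.5
`param` takes the values: 0.0 → 0.5 → 1.25 → 2.125 → 3.0625

Answer: 3.0625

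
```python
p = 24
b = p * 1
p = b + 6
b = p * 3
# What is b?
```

Trace:
`p = 24` → p = 24
`b = p * 1` → b = 24
`p = b + 6` → p = 30
`b = p * 3` → b = 90
So b = 90

Answer: 90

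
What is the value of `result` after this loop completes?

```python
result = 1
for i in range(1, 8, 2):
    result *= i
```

Product of 1, 3, 5, ... up to 7
`result` takes the values: 1 → 3 → 15 → 105

Answer: 105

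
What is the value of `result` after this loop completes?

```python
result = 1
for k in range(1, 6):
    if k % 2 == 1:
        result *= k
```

Product of odd numbers 1 to 5
`result` takes the values: 1 → 3 → 15

Answer: 15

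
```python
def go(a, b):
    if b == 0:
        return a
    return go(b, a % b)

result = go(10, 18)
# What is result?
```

go(10, 18) -> go(18, 10) -> go(10, 8) -> go(8, 2) -> go(2, 0) -> 2

Answer: 2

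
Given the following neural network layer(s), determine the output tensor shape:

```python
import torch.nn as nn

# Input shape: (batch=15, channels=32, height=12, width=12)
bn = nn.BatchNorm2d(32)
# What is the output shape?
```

Input: (15, 32, 12, 12) -> Output: (15, 32, 12, 12)

Answer: (15, 32, 12, 12)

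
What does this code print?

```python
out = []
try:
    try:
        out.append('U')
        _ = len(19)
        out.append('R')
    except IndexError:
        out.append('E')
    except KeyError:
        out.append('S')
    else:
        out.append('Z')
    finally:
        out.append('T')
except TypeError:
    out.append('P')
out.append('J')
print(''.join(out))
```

Execution trace: 'U' (try body) → 'T' (finally) → 'P' (outer except TypeError) → 'J' (after the try/except). Output: UTPJ

Answer: UTPJ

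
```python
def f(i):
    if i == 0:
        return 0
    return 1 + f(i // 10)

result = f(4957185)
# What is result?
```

Count of digits of 4957185: 7

Answer: 7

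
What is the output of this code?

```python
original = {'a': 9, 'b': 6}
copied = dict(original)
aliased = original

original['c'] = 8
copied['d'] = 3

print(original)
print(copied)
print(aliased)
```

Key concept: dict() creates copy, assignment creates alias.
Step by step:
`original = {'a': 9, 'b': 6}` → original = {'a': 9, 'b': 6}
`copied = dict(original)` → copied = {'a': 9, 'b': 6}
`aliased = original` → aliased = {'a': 9, 'b': 6} (same object as original)
`original['c'] = 8` → original = {'a': 9, 'b': 6, 'c': 8} (same object as aliased); aliased = {'a': 9, 'b': 6, 'c': 8} (same object as original)
`copied['d'] = 3` → copied = {'a': 9, 'b': 6, 'd': 3}
`print(original)` → prints {'a': 9, 'b': 6, 'c': 8}
`print(copied)` → prints {'a': 9, 'b': 6, 'd': 3}
`print(aliased)` → prints {'a': 9, 'b': 6, 'c': 8}

Answer:
{'a': 9, 'b': 6, 'c': 8}
{'a': 9, 'b': 6, 'd': 3}
{'a': 9, 'b': 6, 'c': 8}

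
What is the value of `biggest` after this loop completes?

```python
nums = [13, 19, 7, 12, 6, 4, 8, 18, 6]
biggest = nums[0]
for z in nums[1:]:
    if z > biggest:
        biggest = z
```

Maximum of [13, 19, 7, 12, 6, 4, 8, 18, 6]
`biggest` takes the values: 13 → 19

Answer: 19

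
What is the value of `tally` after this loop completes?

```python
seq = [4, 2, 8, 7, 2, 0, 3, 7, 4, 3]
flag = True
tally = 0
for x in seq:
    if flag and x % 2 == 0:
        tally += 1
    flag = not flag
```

Count even values at even positions
`tally` takes the values: 0 → 1 → 2 → 3 → 4

Answer: 4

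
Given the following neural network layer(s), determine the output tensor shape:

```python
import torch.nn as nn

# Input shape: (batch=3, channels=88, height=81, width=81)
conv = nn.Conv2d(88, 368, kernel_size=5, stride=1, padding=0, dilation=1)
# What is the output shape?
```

Input: (3, 88, 81, 81) -> Output: (3, 368, 77, 77)

Answer: (3, 368, 77, 77)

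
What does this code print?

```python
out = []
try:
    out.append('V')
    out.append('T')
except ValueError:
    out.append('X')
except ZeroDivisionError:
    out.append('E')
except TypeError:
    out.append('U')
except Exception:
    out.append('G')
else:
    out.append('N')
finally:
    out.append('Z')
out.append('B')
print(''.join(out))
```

Execution trace: 'V' (try body) → 'T' (try body, no exception) → 'N' (else) → 'Z' (finally) → 'B' (after the try/except). Output: VTNZB

Answer: VTNZB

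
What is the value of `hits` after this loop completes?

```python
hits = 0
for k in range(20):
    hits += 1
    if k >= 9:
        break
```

Loop breaks when k reaches 9, hits is 10
`hits` takes the values: 0 → 1 → 2 → 3 → 4 → 5 → 6 → 7 → 8 → 9 → 10

Answer: 10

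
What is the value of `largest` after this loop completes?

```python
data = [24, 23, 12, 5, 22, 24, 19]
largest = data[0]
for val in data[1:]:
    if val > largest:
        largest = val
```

Maximum of [24, 23, 12, 5, 22, 24, 19]
`largest` takes the values: 24

Answer: 24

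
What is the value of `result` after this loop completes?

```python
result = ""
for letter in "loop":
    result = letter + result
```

Reverse 'loop'
`result` takes the values: "" → "l" → "ol" → "ool" → "pool"

Answer: "pool"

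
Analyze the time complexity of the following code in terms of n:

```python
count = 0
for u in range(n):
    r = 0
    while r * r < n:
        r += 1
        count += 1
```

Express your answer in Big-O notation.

Each loop level contributes: n × √n. Multiplying the contributions gives O(n√n).

Answer: O(n√n)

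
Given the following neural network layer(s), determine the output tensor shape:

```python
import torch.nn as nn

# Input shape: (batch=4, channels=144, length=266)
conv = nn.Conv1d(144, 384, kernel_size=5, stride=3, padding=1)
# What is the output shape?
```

Input: (4, 144, 266) -> Output: (4, 384, 88)

Answer: (4, 384, 88)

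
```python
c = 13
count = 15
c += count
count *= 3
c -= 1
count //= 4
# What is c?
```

Trace:
`c = 13` → c = 13
`count = 15` → count = 15
`c += count` → c = 28
`count *= 3` → count = 45
`c -= 1` → c = 27
`count //= 4` → count = 11
So c = 27

Answer: 27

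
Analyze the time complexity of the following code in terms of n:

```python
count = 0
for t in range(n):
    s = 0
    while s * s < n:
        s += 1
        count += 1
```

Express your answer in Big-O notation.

Each loop level contributes: n × √n. Multiplying the contributions gives O(n√n).

Answer: O(n√n)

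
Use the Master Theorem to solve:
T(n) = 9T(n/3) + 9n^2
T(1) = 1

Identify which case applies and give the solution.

a=9, b=3, f(n)=9n^2. log_3(9) = 2. Since c=2 = 2, Case 2 applies: T(n) = Θ(n^log_b(a) · log n) = O(n^2 log n).

Answer: O(n^2 log n) - Case 2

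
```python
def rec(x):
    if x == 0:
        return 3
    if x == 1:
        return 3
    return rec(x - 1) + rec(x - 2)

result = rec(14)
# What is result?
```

Build up from base cases: rec(0)=3, rec(1)=3, rec(2)=6, rec(3)=9, rec(4)=15, rec(5)=24, rec(6)=39, ..., rec(14)=1830

Answer: 1830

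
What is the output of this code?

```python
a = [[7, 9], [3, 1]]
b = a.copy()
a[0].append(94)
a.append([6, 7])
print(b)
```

Key concept: shallow copy with nested lists.
Step by step:
`a = [[7, 9], [3, 1]]` → a = [[7, 9], [3, 1]]
`b = a.copy()` → b = [[7, 9], [3, 1]]
`a[0].append(94)` → a = [[7, 9, 94], [3, 1]]; b = [[7, 9, 94], [3, 1]]
`a.append([6, 7])` → a = [[7, 9, 94], [3, 1], [6, 7]]
`print(b)` → prints [[7, 9, 94], [3, 1]]

Answer: [[7, 9, 94], [3, 1]]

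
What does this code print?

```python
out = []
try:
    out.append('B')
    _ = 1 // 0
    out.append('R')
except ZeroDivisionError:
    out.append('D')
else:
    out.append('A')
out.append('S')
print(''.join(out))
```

Execution trace: 'B' (try body) → 'D' (except ZeroDivisionError) → 'S' (after the try/except). Output: BDS

Answer: BDS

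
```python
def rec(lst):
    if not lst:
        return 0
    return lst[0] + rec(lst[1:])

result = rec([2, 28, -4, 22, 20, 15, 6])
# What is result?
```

2 + 28 + (-4) + 22 + 20 + 15 + 6 + 0 = 89

Answer: 89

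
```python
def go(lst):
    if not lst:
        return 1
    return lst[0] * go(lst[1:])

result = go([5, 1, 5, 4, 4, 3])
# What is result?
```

Product over [5, 1, 5, 4, 4, 3] = 5 * 1 * 5 * 4 * 4 * 3 = 1200

Answer: 1200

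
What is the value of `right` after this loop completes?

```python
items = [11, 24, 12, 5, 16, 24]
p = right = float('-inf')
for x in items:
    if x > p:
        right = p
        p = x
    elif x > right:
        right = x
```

Second largest (with repeats) in [11, 24, 12, 5, 16, 24]
`right` takes the values: -inf → 11 → 12 → 16 → 24

Answer: 24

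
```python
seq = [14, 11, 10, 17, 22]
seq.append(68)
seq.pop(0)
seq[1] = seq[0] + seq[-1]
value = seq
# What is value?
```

Trace:
`seq = [14, 11, 10, 17, 22]` → seq = [14, 11, 10, 17, 22]
`seq.append(68)` → seq = [14, 11, 10, 17, 22, 68]
`seq.pop(0)` → seq = [11, 10, 17, 22, 68]
`seq[1] = seq[0] + seq[-1]` → seq = [11, 79, 17, 22, 68]
`value = seq` → value = [11, 79, 17, 22, 68]
So value = [11, 79, 17, 22, 68]

Answer: [11, 79, 17, 22, 68]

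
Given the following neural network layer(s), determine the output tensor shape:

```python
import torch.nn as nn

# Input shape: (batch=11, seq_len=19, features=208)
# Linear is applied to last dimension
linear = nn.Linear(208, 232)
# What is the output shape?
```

Input: (11, 19, 208) -> Output: (11, 19, 232)

Answer: (11, 19, 232)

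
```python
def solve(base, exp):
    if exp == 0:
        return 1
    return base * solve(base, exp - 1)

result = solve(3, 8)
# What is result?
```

solve(3, 8) = 3 * 3 * 3 * 3 * 3 * 3 * 3 * 3 = 6561

Answer: 6561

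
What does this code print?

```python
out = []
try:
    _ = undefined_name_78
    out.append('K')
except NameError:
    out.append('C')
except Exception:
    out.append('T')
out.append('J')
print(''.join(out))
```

Execution trace: 'C' (except NameError) → 'J' (after the try/except). Output: CJ

Answer: CJ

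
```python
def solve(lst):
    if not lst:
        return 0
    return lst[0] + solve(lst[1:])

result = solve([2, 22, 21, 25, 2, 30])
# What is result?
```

2 + 22 + 21 + 25 + 2 + 30 + 0 = 102

Answer: 102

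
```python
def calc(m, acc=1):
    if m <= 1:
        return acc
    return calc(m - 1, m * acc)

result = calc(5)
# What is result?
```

Accumulator trace (n, acc): (5, 1) -> (4, 5) -> (3, 20) -> (2, 60) -> (1, 120) -> return 120

Answer: 120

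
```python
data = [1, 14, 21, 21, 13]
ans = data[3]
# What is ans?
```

Trace:
`data = [1, 14, 21, 21, 13]` → data = [1, 14, 21, 21, 13]
`ans = data[3]` → ans = 21
So ans = 21

Answer: 21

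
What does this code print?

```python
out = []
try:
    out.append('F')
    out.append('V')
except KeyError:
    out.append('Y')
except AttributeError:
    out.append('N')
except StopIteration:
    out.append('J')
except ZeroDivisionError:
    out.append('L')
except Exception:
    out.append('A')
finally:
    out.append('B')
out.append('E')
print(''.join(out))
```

Execution trace: 'F' (try body) → 'V' (try body, no exception) → 'B' (finally) → 'E' (after the try/except). Output: FVBE

Answer: FVBE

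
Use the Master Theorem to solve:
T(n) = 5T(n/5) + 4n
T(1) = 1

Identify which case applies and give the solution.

a=5, b=5, f(n)=4n. log_5(5) = 1. Since c=1 = 1, Case 2 applies: T(n) = Θ(n^log_b(a) · log n) = O(n log n).

Answer: O(n log n) - Case 2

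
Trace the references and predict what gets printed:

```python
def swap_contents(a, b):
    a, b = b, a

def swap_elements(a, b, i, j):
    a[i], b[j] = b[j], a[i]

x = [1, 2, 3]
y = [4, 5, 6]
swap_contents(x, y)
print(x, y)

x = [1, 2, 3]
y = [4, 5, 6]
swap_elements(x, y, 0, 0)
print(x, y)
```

Key concept: parameter rebinding vs mutation.
Step by step:
`x = [1, 2, 3]` → x = [1, 2, 3]
`y = [4, 5, 6]` → y = [4, 5, 6]
`swap_contents(x, y)` → no visible change to tracked variables
`print(x, y)` → prints [1, 2, 3] [4, 5, 6]
`x = [1, 2, 3]` → x = [1, 2, 3]
`y = [4, 5, 6]` → y = [4, 5, 6]
`swap_elements(x, y, 0, 0)` → x = [4, 2, 3]; y = [1, 5, 6]
`print(x, y)` → prints [4, 2, 3] [1, 5, 6]

Answer:
[1, 2, 3] [4, 5, 6]
[4, 2, 3] [1, 5, 6]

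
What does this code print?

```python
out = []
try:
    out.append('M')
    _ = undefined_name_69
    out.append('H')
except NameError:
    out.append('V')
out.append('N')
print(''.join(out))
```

Execution trace: 'M' (try body) → 'V' (except NameError) → 'N' (after the try/except). Output: MVN

Answer: MVN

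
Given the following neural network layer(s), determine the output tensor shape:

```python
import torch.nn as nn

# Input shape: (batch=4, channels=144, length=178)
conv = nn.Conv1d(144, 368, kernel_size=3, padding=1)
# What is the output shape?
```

Input: (4, 144, 178) -> Output: (4, 368, 178)

Answer: (4, 368, 178)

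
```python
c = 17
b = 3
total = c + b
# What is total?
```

Trace:
`c = 17` → c = 17
`b = 3` → b = 3
`total = c + b` → total = 20
So total = 20

Answer: 20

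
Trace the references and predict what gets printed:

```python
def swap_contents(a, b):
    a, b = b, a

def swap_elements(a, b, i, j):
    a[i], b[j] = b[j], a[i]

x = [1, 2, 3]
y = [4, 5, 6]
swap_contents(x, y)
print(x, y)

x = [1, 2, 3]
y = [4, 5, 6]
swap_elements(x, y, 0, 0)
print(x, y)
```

Key concept: parameter rebinding vs mutation.
Step by step:
`x = [1, 2, 3]` → x = [1, 2, 3]
`y = [4, 5, 6]` → y = [4, 5, 6]
`swap_contents(x, y)` → no visible change to tracked variables
`print(x, y)` → prints [1, 2, 3] [4, 5, 6]
`x = [1, 2, 3]` → x = [1, 2, 3]
`y = [4, 5, 6]` → y = [4, 5, 6]
`swap_elements(x, y, 0, 0)` → x = [4, 2, 3]; y = [1, 5, 6]
`print(x, y)` → prints [4, 2, 3] [1, 5, 6]

Answer:
[1, 2, 3] [4, 5, 6]
[4, 2, 3] [1, 5, 6]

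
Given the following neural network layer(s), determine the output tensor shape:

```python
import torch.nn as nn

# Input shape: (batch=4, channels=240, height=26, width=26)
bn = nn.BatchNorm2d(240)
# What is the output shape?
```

Input: (4, 240, 26, 26) -> Output: (4, 240, 26, 26)

Answer: (4, 240, 26, 26)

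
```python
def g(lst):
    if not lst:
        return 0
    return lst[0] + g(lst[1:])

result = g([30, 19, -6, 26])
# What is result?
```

30 + 19 + (-6) + 26 + 0 = 69

Answer: 69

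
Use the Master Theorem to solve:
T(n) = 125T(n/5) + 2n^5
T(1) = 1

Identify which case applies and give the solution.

a=125, b=5, f(n)=2n^5. log_5(125) = 3. Since c=5 > 3 and the regularity condition holds (125(n/5)^5 = (125/5^5)n^5 with 125/5^5 < 1), Case 3 applies: T(n) = Θ(f(n)) = O(n^5).

Answer: O(n^5) - Case 3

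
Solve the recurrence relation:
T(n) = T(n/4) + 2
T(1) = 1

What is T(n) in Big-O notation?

Each step divides n by 4 and adds 2. After log_4(n) steps we reach T(1)=1. So T(n) = 2·log_4(n) + 1 = O(log n).

Answer: O(log n)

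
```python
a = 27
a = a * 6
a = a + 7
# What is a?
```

Trace:
`a = 27` → a = 27
`a = a * 6` → a = 162
`a = a + 7` → a = 169
So a = 169

Answer: 169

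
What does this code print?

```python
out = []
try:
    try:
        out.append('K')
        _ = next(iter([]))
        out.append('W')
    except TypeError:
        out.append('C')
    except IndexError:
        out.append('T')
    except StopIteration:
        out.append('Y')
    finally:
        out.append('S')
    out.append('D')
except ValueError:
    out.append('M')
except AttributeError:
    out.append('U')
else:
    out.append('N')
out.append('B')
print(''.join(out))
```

Execution trace: 'K' (inner try body) → 'Y' (inner except StopIteration) → 'S' (inner finally) → 'D' (try body, no exception) → 'N' (else) → 'B' (after the try/except). Output: KYSDNB

Answer: KYSDNB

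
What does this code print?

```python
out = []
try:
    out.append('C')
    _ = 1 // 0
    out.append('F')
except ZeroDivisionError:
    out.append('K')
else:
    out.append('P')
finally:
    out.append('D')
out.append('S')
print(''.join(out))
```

Execution trace: 'C' (try body) → 'K' (except ZeroDivisionError) → 'D' (finally) → 'S' (after the try/except). Output: CKDS

Answer: CKDS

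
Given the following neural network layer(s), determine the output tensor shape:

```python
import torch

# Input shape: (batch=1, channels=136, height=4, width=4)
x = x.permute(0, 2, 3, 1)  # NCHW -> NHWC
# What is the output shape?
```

Input: (1, 136, 4, 4) -> Output: (1, 4, 4, 136)

Answer: (1, 4, 4, 136)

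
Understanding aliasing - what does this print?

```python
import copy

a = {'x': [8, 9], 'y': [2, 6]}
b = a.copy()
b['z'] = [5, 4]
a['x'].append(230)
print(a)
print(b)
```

Key concept: shallow copy of dict with mutable values.
Step by step:
`a = {'x': [8, 9], 'y': [2, 6]}` → a = {'x': [8, 9], 'y': [2, 6]}
`b = a.copy()` → b = {'x': [8, 9], 'y': [2, 6]}
`b['z'] = [5, 4]` → b = {'x': [8, 9], 'y': [2, 6], 'z': [5, 4]}
`a['x'].append(230)` → a = {'x': [8, 9, 230], 'y': [2, 6]}; b = {'x': [8, 9, 230], 'y': [2, 6], 'z': [5, 4]}
`print(a)` → prints {'x': [8, 9, 230], 'y': [2, 6]}
`print(b)` → prints {'x': [8, 9, 230], 'y': [2, 6], 'z': [5, 4]}

Answer:
{'x': [8, 9, 230], 'y': [2, 6]}
{'x': [8, 9, 230], 'y': [2, 6], 'z': [5, 4]}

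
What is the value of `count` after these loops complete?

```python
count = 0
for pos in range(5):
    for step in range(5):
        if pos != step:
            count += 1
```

5² - 5 (exclude diagonal)
`count` takes the values: 0 → 1 → 2 → 3 → 4 → 5 → 6 → 7 → 8 → 9 → 10 → 11 → 12 → 13 → 14 → 15 → 16 → 17 → 18 → 19 → 20

Answer: 20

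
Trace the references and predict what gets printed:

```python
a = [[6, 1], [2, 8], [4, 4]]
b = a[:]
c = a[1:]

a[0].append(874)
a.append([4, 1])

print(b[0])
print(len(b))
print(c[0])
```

Key concept: slice with nested mutation.
Step by step:
`a = [[6, 1], [2, 8], [4, 4]]` → a = [[6, 1], [2, 8], [4, 4]]
`b = a[:]` → b = [[6, 1], [2, 8], [4, 4]]
`c = a[1:]` → c = [[2, 8], [4, 4]]
`a[0].append(874)` → a = [[6, 1, 874], [2, 8], [4, 4]]; b = [[6, 1, 874], [2, 8], [4, 4]]
`a.append([4, 1])` → a = [[6, 1, 874], [2, 8], [4, 4], [4, 1]]
`print(b[0])` → prints [6, 1, 874]
`print(len(b))` → prints 3
`print(c[0])` → prints [2, 8]

Answer:
[6, 1, 874]
3
[2, 8]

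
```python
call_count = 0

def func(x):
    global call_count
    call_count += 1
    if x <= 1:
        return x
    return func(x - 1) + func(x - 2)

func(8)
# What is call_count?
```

Calls(x) = 1 + Calls(x-1) + Calls(x-2); Calls(0)=Calls(1)=1. For x=8 this gives 67.

Answer: 67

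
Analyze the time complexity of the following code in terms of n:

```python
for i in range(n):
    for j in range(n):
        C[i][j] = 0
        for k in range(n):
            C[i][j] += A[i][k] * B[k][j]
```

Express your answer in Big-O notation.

This is Naive matrix multiplication. Time complexity: O(n³).

Answer: O(n³)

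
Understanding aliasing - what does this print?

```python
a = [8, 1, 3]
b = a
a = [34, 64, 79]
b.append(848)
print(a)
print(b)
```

Key concept: rebinding vs mutation: a is rebound to a new list, b still points at the original.
Step by step:
`a = [8, 1, 3]` → a = [8, 1, 3]
`b = a` → b = [8, 1, 3] (same object as a)
`a = [34, 64, 79]` → a = [34, 64, 79]
`b.append(848)` → b = [8, 1, 3, 848]
`print(a)` → prints [34, 64, 79]
`print(b)` → prints [8, 1, 3, 848]

Answer:
[34, 64, 79]
[8, 1, 3, 848]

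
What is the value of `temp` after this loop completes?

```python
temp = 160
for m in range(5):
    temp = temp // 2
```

Halve 5 times: 160 // 2^5 = 5
`temp` takes the values: 160 → 80 → 40 → 20 → 10 → 5

Answer: 5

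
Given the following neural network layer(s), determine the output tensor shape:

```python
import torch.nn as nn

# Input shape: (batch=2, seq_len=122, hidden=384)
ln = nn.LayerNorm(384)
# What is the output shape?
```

Input: (2, 122, 384) -> Output: (2, 122, 384)

Answer: (2, 122, 384)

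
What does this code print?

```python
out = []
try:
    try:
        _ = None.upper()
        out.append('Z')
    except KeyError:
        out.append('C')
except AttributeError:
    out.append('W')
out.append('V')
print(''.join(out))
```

Execution trace: 'W' (outer except AttributeError) → 'V' (after the try/except). Output: WV

Answer: WV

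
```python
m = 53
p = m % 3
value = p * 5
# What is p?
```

Trace:
`m = 53` → m = 53
`p = m % 3` → p = 2
`value = p * 5` → value = 10
So p = 2

Answer: 2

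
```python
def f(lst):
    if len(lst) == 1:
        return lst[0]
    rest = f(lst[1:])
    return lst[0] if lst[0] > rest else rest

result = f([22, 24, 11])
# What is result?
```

Recursive max over [22, 24, 11] = 24

Answer: 24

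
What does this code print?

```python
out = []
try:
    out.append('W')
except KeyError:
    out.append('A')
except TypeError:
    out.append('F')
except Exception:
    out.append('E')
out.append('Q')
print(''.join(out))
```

Execution trace: 'W' (try body, no exception) → 'Q' (after the try/except). Output: WQ

Answer: WQ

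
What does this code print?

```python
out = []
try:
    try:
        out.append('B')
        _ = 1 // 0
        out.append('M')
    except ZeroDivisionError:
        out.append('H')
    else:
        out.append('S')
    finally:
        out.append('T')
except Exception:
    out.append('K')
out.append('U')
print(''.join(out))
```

Execution trace: 'B' (inner try body) → 'H' (inner except ZeroDivisionError) → 'T' (inner finally) → 'U' (after the try/except). Output: BHTU

Answer: BHTU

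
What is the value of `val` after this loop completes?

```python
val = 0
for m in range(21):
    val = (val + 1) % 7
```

Increment mod 7, 21 times = 0
`val` takes the values: 0 → 1 → 2 → 3 → 4 → 5 → 6 → 0 → 1 → 2 → 3 → 4 → 5 → 6 → 0 → 1 → 2 → 3 → 4 → 5 → 6 → 0

Answer: 0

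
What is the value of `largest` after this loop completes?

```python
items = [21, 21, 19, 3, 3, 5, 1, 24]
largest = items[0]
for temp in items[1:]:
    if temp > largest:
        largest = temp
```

Maximum of [21, 21, 19, 3, 3, 5, 1, 24]
`largest` takes the values: 21 → 24

Answer: 24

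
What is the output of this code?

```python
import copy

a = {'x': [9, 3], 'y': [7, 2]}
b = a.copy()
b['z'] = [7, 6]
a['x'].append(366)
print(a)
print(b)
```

Key concept: shallow copy of dict with mutable values.
Step by step:
`a = {'x': [9, 3], 'y': [7, 2]}` → a = {'x': [9, 3], 'y': [7, 2]}
`b = a.copy()` → b = {'x': [9, 3], 'y': [7, 2]}
`b['z'] = [7, 6]` → b = {'x': [9, 3], 'y': [7, 2], 'z': [7, 6]}
`a['x'].append(366)` → a = {'x': [9, 3, 366], 'y': [7, 2]}; b = {'x': [9, 3, 366], 'y': [7, 2], 'z': [7, 6]}
`print(a)` → prints {'x': [9, 3, 366], 'y': [7, 2]}
`print(b)` → prints {'x': [9, 3, 366], 'y': [7, 2], 'z': [7, 6]}

Answer:
{'x': [9, 3, 366], 'y': [7, 2]}
{'x': [9, 3, 366], 'y': [7, 2], 'z': [7, 6]}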